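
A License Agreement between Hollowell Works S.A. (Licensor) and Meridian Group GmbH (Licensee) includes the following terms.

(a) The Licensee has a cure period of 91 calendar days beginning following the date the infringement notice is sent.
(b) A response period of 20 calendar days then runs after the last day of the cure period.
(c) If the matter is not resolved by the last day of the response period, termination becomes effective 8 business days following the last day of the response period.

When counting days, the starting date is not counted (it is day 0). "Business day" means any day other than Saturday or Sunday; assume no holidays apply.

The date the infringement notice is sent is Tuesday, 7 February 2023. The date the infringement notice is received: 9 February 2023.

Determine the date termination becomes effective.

8 June 2023

Adding 91 calendar days to 7 February 2023 gives 9 May 2023, which is the last day of the cure period.
Adding 20 calendar days to 9 May 2023 gives 29 May 2023, which is the last day of the response period.
The date termination becomes effective: 8 business days after Monday, 29 May 2023, skipping weekends — May 30, May 31, Jun 1, Jun 2, Jun 5, Jun 6, Jun 7, Jun 8 — lands on Thursday, 8 June 2023.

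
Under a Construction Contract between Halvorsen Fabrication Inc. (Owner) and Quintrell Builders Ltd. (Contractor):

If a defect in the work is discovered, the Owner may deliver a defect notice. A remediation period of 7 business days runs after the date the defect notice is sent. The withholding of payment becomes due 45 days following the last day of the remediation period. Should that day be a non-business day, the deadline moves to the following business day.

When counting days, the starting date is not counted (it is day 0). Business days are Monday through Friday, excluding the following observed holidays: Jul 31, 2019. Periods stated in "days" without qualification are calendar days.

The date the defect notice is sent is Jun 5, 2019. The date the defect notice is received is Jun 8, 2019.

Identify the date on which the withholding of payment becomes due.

From Wednesday, Jun 5, 2019, 7 business days (Jun 6, Jun 7, Jun 10, Jun 11, Jun 12, Jun 13, Jun 14, skipping weekends) brings us to Friday, Jun 14, 2019, which is the last day of the remediation period.
The date on which the withholding of payment becomes due: 45 calendar days after Jun 14, 2019 is Jul 29, 2019. Jul 29, 2019 is a Monday and is not a listed holiday, so no roll-forward applies.

Jul 29, 2019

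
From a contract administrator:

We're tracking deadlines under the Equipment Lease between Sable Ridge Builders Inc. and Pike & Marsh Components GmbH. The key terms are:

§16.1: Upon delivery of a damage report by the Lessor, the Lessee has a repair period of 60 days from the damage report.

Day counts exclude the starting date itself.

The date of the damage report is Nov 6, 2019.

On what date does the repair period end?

Jan 5, 2020

Adding 60 calendar days to Nov 6, 2019 gives Jan 5, 2020, which is the last day of the repair period.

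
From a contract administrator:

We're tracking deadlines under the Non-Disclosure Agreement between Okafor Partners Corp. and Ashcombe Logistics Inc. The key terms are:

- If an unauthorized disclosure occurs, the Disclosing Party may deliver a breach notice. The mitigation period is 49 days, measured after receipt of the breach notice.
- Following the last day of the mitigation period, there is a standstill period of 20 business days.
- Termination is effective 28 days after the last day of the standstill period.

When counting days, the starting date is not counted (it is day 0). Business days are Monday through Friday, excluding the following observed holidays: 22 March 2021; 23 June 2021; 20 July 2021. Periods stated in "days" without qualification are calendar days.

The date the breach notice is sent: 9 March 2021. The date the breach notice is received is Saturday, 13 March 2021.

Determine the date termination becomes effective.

The last day of the mitigation period: 49 calendar days after 13 March 2021 is 1 May 2021.
The last day of the standstill period: 20 business days after Saturday, 1 May 2021, skipping weekends — May 3, May 4, May 5, May 6, …, May 26, May 27, May 28 — lands on Friday, 28 May 2021.
The date termination becomes effective: 28 May 2021 + 28 days = 25 June 2021.

25 June 2021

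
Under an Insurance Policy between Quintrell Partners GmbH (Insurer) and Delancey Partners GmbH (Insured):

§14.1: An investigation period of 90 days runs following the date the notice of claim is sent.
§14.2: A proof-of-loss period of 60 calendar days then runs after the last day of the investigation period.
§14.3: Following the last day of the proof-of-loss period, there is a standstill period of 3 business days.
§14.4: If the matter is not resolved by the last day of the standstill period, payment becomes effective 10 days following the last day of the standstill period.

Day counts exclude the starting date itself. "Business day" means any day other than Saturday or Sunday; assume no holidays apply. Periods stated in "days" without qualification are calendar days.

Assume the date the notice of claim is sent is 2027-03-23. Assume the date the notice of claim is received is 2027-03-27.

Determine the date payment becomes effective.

2027-09-04

Adding 90 calendar days to 2027-03-23 gives 2027-06-21, which is the last day of the investigation period.
Adding 60 calendar days to 2027-06-21 gives 2027-08-20, which is the last day of the proof-of-loss period.
The last day of the standstill period: 3 business days after Friday, 2027-08-20, skipping weekends — Aug 23, Aug 24, Aug 25 — lands on Wednesday, 2027-08-25.
The date payment becomes effective: 2027-08-25 + 10 days = 2027-09-04.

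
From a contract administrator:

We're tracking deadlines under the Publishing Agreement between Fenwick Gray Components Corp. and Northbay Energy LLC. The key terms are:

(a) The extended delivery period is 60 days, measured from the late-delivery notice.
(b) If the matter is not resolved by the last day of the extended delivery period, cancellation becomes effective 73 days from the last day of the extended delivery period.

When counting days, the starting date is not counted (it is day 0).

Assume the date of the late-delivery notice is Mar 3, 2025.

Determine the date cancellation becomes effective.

The last day of the extended delivery period: Mar 3, 2025 + 60 days = May 2, 2025.
The date cancellation becomes effective: May 2, 2025 + 73 days = Jul 14, 2025.

Jul 14, 2025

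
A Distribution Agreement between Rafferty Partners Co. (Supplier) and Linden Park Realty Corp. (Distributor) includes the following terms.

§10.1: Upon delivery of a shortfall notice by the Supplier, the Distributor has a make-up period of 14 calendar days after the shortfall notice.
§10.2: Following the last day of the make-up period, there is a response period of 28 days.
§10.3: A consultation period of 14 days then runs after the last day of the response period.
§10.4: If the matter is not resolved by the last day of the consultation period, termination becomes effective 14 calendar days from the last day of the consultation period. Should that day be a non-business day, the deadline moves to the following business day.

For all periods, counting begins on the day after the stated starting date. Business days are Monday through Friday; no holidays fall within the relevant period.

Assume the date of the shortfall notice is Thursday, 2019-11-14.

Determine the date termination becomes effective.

2020-01-23

The last day of the make-up period: 14 calendar days after 2019-11-14 is 2019-11-28.
The last day of the response period: 28 calendar days after 2019-11-28 is 2019-12-26.
Adding 14 calendar days to 2019-12-26 gives 2020-01-09, which is the last day of the consultation period.
The date termination becomes effective: 14 calendar days after 2020-01-09 is 2020-01-23. 2020-01-23 is a Thursday, so no roll-forward applies.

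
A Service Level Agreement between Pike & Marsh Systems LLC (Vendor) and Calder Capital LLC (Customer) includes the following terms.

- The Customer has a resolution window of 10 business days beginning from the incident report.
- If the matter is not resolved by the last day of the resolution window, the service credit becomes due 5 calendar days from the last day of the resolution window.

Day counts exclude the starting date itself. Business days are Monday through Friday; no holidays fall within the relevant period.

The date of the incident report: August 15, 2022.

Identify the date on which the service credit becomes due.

September 3, 2022

The last day of the resolution window: 10 business days after Monday, August 15, 2022, skipping weekends — Aug 16, Aug 17, Aug 18, Aug 19, Aug 22, Aug 23, Aug 24, Aug 25, Aug 26, Aug 29 — lands on Monday, August 29, 2022.
The date on which the service credit becomes due: August 29, 2022 + 5 days = September 3, 2022.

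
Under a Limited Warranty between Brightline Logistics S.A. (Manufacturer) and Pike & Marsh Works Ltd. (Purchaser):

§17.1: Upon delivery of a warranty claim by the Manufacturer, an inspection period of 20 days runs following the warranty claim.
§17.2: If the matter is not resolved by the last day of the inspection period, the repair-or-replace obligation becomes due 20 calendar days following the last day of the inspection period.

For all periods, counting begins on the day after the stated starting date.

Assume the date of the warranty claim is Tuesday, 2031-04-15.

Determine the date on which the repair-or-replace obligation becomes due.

2031-05-25

The last day of the inspection period: 20 calendar days after 2031-04-15 is 2031-05-05.
The date on which the repair-or-replace obligation becomes due: 2031-05-05 + 20 days = 2031-05-25.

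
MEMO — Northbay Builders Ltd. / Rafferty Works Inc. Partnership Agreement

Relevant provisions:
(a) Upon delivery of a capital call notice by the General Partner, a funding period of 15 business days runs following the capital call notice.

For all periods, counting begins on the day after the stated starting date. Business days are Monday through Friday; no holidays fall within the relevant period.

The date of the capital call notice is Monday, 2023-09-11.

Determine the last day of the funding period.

The last day of the funding period: counting 15 business days from Monday, 2023-09-11 (Sep 12, Sep 13, Sep 14, Sep 15, …, Sep 28, Sep 29, Oct 2, skipping weekends) reaches Monday, 2023-10-02.

2023-10-02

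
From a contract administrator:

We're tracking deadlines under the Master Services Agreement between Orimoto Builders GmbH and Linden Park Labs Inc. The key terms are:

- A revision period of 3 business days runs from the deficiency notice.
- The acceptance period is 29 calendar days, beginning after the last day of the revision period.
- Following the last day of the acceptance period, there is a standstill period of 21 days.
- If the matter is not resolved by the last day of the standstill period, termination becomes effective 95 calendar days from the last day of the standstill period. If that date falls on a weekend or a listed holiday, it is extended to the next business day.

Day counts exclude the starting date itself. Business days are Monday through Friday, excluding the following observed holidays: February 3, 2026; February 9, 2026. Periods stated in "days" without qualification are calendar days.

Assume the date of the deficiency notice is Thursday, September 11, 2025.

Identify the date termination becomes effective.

The last day of the revision period: counting 3 business days from Thursday, September 11, 2025 (Sep 12, Sep 15, Sep 16, skipping weekends) reaches Tuesday, September 16, 2025.
The last day of the acceptance period: September 16, 2025 + 29 days = October 15, 2025.
The last day of the standstill period: 21 calendar days after October 15, 2025 is November 5, 2025.
Adding 95 calendar days to November 5, 2025 gives February 8, 2026, which is the date termination becomes effective. That falls on a Sunday, so it rolls to the next business day, Tuesday, February 10, 2026.

February 10, 2026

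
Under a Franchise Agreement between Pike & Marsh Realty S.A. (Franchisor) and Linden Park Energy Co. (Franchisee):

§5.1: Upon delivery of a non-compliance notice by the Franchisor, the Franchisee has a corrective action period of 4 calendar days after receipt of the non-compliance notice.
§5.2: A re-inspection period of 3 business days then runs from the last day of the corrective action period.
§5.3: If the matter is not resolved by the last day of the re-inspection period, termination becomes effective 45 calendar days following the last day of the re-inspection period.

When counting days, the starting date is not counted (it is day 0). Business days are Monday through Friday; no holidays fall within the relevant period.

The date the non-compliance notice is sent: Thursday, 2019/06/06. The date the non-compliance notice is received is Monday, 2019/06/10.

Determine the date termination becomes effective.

2019/08/03

Adding 4 calendar days to 2019/06/10 gives 2019/06/14, which is the last day of the corrective action period.
The last day of the re-inspection period: 3 business days after Friday, 2019/06/14, skipping weekends — Jun 17, Jun 18, Jun 19 — lands on Wednesday, 2019/06/19.
The date termination becomes effective: 45 calendar days after 2019/06/19 is 2019/08/03.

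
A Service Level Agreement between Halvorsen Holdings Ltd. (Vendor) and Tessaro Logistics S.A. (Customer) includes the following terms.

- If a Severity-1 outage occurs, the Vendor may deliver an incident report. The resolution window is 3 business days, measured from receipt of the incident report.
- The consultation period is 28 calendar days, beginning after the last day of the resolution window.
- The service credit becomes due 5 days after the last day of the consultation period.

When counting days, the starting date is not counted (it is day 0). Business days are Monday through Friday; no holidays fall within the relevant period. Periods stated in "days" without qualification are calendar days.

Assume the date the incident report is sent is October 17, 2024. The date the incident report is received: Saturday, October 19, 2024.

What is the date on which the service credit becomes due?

November 25, 2024

The last day of the resolution window: 3 business days after Saturday, October 19, 2024, skipping weekends — Oct 21, Oct 22, Oct 23 — lands on Wednesday, October 23, 2024.
Adding 28 calendar days to October 23, 2024 gives November 20, 2024, which is the last day of the consultation period.
The date on which the service credit becomes due: 5 calendar days after November 20, 2024 is November 25, 2024.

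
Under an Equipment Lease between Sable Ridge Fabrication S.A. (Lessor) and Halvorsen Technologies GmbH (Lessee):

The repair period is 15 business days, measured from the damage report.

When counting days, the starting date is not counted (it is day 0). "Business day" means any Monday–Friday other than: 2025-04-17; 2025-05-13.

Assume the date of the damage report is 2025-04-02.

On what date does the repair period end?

2025-04-24

From Wednesday, 2025-04-02, 15 business days (Apr 3, Apr 4, Apr 7, Apr 8, …, Apr 22, Apr 23, Apr 24, skipping weekends and the listed holiday on Apr 17) brings us to Thursday, 2025-04-24, which is the last day of the repair period.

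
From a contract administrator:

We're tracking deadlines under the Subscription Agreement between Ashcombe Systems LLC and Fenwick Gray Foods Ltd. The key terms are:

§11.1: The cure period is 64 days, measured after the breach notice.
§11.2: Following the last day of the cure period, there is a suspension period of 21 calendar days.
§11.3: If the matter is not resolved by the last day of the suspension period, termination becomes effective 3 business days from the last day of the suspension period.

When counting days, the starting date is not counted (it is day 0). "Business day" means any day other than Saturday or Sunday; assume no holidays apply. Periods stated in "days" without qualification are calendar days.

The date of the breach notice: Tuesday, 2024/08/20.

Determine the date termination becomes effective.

2024/11/18

The last day of the cure period: 2024/08/20 + 64 days = 2024/10/23.
The last day of the suspension period: 2024/10/23 + 21 days = 2024/11/13.
The date termination becomes effective: 3 business days after Wednesday, 2024/11/13, skipping weekends — Nov 14, Nov 15, Nov 18 — lands on Monday, 2024/11/18.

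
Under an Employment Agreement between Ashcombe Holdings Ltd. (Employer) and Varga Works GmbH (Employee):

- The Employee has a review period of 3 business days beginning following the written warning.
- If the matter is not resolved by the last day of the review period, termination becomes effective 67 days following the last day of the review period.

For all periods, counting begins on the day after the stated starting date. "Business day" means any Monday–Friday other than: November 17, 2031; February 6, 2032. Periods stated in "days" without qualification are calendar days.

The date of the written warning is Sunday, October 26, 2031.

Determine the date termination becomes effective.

The last day of the review period: counting 3 business days from Sunday, October 26, 2031 (Oct 27, Oct 28, Oct 29, skipping weekends) reaches Wednesday, October 29, 2031.
The date termination becomes effective: 67 calendar days after October 29, 2031 is January 4, 2032.

January 4, 2032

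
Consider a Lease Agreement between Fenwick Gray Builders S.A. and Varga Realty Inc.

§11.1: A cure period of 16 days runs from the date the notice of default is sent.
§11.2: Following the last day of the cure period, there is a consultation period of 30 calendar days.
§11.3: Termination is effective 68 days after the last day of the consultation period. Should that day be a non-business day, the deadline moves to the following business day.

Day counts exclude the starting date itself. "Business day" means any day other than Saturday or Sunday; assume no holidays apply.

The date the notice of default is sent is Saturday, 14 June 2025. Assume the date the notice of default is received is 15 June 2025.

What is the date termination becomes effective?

The last day of the cure period: 16 calendar days after 14 June 2025 is 30 June 2025.
The last day of the consultation period: 30 calendar days after 30 June 2025 is 30 July 2025.
The date termination becomes effective: 68 calendar days after 30 July 2025 is 6 October 2025. 6 October 2025 is a Monday, so no roll-forward applies.

6 October 2025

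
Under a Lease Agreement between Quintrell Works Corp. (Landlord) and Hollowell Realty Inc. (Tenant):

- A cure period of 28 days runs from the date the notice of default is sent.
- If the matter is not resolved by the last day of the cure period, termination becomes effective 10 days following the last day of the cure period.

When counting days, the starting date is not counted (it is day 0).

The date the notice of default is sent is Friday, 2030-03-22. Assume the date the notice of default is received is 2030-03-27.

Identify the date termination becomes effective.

The last day of the cure period: 2030-03-22 + 28 days = 2030-04-19.
The date termination becomes effective: 10 calendar days after 2030-04-19 is 2030-04-29.

2030-04-29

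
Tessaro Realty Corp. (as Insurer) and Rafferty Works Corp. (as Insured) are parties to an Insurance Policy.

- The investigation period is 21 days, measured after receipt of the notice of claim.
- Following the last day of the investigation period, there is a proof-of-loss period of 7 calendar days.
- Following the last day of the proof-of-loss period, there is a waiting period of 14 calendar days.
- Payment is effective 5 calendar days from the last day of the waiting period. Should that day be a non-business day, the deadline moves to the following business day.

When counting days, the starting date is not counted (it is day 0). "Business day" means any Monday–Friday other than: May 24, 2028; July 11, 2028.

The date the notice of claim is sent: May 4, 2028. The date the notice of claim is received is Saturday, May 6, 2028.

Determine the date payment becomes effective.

The last day of the investigation period: 21 calendar days after May 6, 2028 is May 27, 2028.
The last day of the proof-of-loss period: May 27, 2028 + 7 days = June 3, 2028.
The last day of the waiting period: June 3, 2028 + 14 days = June 17, 2028.
Adding 5 calendar days to June 17, 2028 gives June 22, 2028, which is the date payment becomes effective. June 22, 2028 is a Thursday and is not a listed holiday, so no roll-forward applies.

June 22, 2028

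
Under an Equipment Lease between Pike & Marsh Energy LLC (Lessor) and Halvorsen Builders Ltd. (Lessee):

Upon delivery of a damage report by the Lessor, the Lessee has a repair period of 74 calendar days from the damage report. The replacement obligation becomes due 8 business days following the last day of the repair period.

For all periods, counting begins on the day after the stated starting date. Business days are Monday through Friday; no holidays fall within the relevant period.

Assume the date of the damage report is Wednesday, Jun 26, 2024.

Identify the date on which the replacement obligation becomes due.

Adding 74 calendar days to Jun 26, 2024 gives Sep 8, 2024, which is the last day of the repair period.
From Sunday, Sep 8, 2024, 8 business days (Sep 9, Sep 10, Sep 11, Sep 12, Sep 13, Sep 16, Sep 17, Sep 18, skipping weekends) brings us to Wednesday, Sep 18, 2024, which is the date on which the replacement obligation becomes due.

Sep 18, 2024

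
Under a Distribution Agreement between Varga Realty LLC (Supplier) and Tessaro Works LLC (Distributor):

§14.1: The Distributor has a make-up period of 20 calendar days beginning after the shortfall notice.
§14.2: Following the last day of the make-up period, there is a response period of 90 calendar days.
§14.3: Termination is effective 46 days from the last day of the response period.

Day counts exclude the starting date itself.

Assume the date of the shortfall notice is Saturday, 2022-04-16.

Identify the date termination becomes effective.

The last day of the make-up period: 2022-04-16 + 20 days = 2022-05-06.
The last day of the response period: 2022-05-06 + 90 days = 2022-08-04.
The date termination becomes effective: 2022-08-04 + 46 days = 2022-09-19.

2022-09-19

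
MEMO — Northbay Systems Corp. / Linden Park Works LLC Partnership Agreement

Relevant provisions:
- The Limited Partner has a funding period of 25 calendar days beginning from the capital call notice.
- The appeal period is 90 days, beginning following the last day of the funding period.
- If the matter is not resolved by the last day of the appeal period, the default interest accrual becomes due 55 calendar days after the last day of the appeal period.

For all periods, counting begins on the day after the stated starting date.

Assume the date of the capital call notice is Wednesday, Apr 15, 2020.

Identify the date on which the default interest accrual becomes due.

Oct 2, 2020

Adding 25 calendar days to Apr 15, 2020 gives May 10, 2020, which is the last day of the funding period.
The last day of the appeal period: 90 calendar days after May 10, 2020 is Aug 8, 2020.
Adding 55 calendar days to Aug 8, 2020 gives Oct 2, 2020, which is the date on which the default interest accrual becomes due.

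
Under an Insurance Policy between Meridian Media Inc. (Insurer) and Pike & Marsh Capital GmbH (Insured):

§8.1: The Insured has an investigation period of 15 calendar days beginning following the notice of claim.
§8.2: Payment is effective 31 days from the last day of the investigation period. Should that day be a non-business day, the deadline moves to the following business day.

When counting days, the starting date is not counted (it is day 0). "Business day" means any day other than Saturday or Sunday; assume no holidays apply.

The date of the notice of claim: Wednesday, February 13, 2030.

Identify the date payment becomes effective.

The last day of the investigation period: February 13, 2030 + 15 days = February 28, 2030.
The date payment becomes effective: February 28, 2030 + 31 days = March 31, 2030. That falls on a Sunday, so it rolls to the next business day, Monday, April 1, 2030.

April 1, 2030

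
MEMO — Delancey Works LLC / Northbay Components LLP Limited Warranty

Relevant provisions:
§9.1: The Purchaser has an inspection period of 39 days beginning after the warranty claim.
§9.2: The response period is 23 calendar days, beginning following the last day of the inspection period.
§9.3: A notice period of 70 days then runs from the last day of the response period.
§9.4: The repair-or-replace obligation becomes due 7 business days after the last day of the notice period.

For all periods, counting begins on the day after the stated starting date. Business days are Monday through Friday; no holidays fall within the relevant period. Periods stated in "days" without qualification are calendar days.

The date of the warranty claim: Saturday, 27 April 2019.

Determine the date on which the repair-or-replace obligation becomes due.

Adding 39 calendar days to 27 April 2019 gives 5 June 2019, which is the last day of the inspection period.
Adding 23 calendar days to 5 June 2019 gives 28 June 2019, which is the last day of the response period.
The last day of the notice period: 70 calendar days after 28 June 2019 is 6 September 2019.
The date on which the repair-or-replace obligation becomes due: counting 7 business days from Friday, 6 September 2019 (Sep 9, Sep 10, Sep 11, Sep 12, Sep 13, Sep 16, Sep 17, skipping weekends) reaches Tuesday, 17 September 2019.

17 September 2019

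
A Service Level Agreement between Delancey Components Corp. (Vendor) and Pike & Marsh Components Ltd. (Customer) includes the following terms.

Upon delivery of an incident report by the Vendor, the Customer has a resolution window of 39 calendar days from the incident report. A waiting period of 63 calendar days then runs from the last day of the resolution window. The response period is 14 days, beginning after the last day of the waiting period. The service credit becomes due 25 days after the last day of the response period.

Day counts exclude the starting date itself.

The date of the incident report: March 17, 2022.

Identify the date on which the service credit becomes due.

August 5, 2022

The last day of the resolution window: 39 calendar days after March 17, 2022 is April 25, 2022.
The last day of the waiting period: 63 calendar days after April 25, 2022 is June 27, 2022.
The last day of the response period: 14 calendar days after June 27, 2022 is July 11, 2022.
The date on which the service credit becomes due: July 11, 2022 + 25 days = August 5, 2022.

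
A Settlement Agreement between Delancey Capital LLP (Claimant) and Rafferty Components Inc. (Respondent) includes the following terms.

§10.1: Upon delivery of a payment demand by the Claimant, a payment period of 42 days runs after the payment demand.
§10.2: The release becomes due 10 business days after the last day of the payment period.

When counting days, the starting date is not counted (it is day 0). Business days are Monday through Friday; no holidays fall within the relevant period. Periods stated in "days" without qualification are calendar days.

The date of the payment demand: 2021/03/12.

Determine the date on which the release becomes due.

The last day of the payment period: 42 calendar days after 2021/03/12 is 2021/04/23.
The date on which the release becomes due: 10 business days after Friday, 2021/04/23, skipping weekends — Apr 26, Apr 27, Apr 28, Apr 29, Apr 30, May 3, May 4, May 5, May 6, May 7 — lands on Friday, 2021/05/07.

2021/05/07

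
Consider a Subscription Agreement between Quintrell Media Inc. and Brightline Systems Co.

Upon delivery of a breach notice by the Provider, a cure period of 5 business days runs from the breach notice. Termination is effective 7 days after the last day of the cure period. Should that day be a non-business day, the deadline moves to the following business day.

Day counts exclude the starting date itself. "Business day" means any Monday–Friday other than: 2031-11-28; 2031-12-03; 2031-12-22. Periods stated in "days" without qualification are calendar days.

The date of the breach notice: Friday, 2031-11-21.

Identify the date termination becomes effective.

From Friday, 2031-11-21, 5 business days (Nov 24, Nov 25, Nov 26, Nov 27, Dec 1, skipping weekends and the listed holiday on Nov 28) brings us to Monday, 2031-12-01, which is the last day of the cure period.
The date termination becomes effective: 2031-12-01 + 7 days = 2031-12-08. 2031-12-08 is a Monday and is not a listed holiday, so no roll-forward applies.

2031-12-08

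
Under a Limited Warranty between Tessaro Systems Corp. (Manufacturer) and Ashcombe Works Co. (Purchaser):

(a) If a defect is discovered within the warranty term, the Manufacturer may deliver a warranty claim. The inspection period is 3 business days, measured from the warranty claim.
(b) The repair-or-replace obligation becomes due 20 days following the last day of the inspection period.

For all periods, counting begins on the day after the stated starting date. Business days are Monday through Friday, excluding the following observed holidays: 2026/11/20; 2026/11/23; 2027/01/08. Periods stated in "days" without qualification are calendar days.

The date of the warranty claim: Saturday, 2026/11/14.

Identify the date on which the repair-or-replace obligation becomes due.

2026/12/08

The last day of the inspection period: 3 business days after Saturday, 2026/11/14, skipping weekends — Nov 16, Nov 17, Nov 18 — lands on Wednesday, 2026/11/18.
The date on which the repair-or-replace obligation becomes due: 2026/11/18 + 20 days = 2026/12/08.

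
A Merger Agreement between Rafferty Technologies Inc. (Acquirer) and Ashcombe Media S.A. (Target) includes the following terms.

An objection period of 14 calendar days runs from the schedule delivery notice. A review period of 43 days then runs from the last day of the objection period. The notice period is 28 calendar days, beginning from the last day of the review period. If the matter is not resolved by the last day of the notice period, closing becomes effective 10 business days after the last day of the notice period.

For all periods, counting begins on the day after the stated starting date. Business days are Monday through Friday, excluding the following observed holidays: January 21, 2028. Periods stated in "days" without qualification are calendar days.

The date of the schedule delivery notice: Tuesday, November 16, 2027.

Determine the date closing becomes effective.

February 23, 2028

The last day of the objection period: 14 calendar days after November 16, 2027 is November 30, 2027.
The last day of the review period: 43 calendar days after November 30, 2027 is January 12, 2028.
The last day of the notice period: 28 calendar days after January 12, 2028 is February 9, 2028.
The date closing becomes effective: counting 10 business days from Wednesday, February 9, 2028 (Feb 10, Feb 11, Feb 14, Feb 15, Feb 16, Feb 17, Feb 18, Feb 21, Feb 22, Feb 23, skipping weekends) reaches Wednesday, February 23, 2028.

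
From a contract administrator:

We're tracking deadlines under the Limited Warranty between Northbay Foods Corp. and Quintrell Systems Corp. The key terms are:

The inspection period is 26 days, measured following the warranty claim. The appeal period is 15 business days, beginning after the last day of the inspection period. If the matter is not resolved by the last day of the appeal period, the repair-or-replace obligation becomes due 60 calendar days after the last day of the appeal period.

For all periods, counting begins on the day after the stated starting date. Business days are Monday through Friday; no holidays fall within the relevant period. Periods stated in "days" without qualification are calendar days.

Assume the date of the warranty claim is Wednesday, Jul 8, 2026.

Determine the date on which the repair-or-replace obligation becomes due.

The last day of the inspection period: 26 calendar days after Jul 8, 2026 is Aug 3, 2026.
The last day of the appeal period: 15 business days after Monday, Aug 3, 2026, skipping weekends — Aug 4, Aug 5, Aug 6, Aug 7, …, Aug 20, Aug 21, Aug 24 — lands on Monday, Aug 24, 2026.
Adding 60 calendar days to Aug 24, 2026 gives Oct 23, 2026, which is the date on which the repair-or-replace obligation becomes due.

Oct 23, 2026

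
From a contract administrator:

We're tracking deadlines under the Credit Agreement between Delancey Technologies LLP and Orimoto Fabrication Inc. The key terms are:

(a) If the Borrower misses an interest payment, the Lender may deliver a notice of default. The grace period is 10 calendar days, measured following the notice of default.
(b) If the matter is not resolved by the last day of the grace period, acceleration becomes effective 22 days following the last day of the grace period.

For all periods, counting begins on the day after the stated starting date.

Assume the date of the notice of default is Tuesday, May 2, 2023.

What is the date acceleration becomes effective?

June 3, 2023

The last day of the grace period: 10 calendar days after May 2, 2023 is May 12, 2023.
The date acceleration becomes effective: May 12, 2023 + 22 days = June 3, 2023.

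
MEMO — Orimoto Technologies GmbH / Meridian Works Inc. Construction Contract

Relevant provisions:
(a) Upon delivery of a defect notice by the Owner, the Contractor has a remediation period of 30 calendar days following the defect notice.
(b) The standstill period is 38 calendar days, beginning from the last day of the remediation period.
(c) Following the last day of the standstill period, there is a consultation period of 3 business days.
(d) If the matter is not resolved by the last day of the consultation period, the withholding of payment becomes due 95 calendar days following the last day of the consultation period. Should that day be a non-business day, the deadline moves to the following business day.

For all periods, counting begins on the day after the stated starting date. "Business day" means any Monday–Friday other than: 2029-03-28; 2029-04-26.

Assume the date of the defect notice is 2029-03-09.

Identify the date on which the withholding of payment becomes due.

Adding 30 calendar days to 2029-03-09 gives 2029-04-08, which is the last day of the remediation period.
The last day of the standstill period: 2029-04-08 + 38 days = 2029-05-16.
The last day of the consultation period: 3 business days after Wednesday, 2029-05-16, skipping weekends — May 17, May 18, May 21 — lands on Monday, 2029-05-21.
Adding 95 calendar days to 2029-05-21 gives 2029-08-24, which is the date on which the withholding of payment becomes due. 2029-08-24 is a Friday and is not a listed holiday, so no roll-forward applies.

2029-08-24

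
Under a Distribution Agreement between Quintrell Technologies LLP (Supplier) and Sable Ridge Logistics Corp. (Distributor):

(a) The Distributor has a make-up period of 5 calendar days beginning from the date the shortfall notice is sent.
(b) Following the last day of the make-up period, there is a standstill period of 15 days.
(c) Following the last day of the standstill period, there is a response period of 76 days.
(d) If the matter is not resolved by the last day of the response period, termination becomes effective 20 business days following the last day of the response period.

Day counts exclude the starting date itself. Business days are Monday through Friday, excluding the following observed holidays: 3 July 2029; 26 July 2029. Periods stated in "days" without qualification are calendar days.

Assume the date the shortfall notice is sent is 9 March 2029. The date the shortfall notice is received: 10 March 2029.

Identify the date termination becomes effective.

The last day of the make-up period: 5 calendar days after 9 March 2029 is 14 March 2029.
The last day of the standstill period: 14 March 2029 + 15 days = 29 March 2029.
The last day of the response period: 76 calendar days after 29 March 2029 is 13 June 2029.
The date termination becomes effective: 20 business days after Wednesday, 13 June 2029, skipping weekends and the listed holiday on Jul 3 — Jun 14, Jun 15, Jun 18, Jun 19, …, Jul 10, Jul 11, Jul 12 — lands on Thursday, 12 July 2029.

12 July 2029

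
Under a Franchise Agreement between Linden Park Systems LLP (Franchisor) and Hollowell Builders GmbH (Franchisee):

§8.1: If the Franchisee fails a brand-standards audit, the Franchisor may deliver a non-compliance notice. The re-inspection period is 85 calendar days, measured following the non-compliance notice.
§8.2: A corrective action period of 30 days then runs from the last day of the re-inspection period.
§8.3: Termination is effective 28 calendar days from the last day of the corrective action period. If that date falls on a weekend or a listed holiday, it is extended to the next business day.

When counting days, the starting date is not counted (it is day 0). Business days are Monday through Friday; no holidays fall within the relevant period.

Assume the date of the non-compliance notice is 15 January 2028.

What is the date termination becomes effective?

The last day of the re-inspection period: 85 calendar days after 15 January 2028 is 9 April 2028.
The last day of the corrective action period: 30 calendar days after 9 April 2028 is 9 May 2028.
Adding 28 calendar days to 9 May 2028 gives 6 June 2028, which is the date termination becomes effective. 6 June 2028 is a Tuesday, so no roll-forward applies.

6 June 2028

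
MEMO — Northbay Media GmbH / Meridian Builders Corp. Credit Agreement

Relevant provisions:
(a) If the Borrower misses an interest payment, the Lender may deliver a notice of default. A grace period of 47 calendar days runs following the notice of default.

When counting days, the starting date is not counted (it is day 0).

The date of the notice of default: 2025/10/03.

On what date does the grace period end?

Adding 47 calendar days to 2025/10/03 gives 2025/11/19, which is the last day of the grace period.

2025/11/19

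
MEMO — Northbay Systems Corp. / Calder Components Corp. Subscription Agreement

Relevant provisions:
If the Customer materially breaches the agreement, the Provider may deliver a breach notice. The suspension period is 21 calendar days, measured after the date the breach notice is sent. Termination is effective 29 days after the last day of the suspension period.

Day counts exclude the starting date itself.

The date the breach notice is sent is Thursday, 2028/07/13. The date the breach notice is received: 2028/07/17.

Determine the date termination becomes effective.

2028/09/01

The last day of the suspension period: 21 calendar days after 2028/07/13 is 2028/08/03.
The date termination becomes effective: 29 calendar days after 2028/08/03 is 2028/09/01.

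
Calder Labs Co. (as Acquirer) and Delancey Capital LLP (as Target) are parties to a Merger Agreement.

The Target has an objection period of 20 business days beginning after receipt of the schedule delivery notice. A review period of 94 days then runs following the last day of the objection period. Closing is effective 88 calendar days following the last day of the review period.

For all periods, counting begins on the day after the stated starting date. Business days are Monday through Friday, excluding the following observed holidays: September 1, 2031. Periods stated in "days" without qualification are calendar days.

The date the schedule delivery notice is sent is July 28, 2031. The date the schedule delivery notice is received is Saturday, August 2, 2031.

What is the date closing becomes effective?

February 27, 2032

The last day of the objection period: counting 20 business days from Saturday, August 2, 2031 (Aug 4, Aug 5, Aug 6, Aug 7, …, Aug 27, Aug 28, Aug 29, skipping weekends) reaches Friday, August 29, 2031.
Adding 94 calendar days to August 29, 2031 gives December 1, 2031, which is the last day of the review period.
The date closing becomes effective: 88 calendar days after December 1, 2031 is February 27, 2032.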